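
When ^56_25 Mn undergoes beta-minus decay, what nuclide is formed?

Fe-56

Beta-minus decay: mass number changes by +0, atomic number by +1.
A: 56 = 56; Z: 25 + 1 = 26.
Z = 26 is iron, so the daughter is ^56_26 Fe.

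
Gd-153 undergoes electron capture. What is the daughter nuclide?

Eu-153

Electron capture: mass number changes by +0, atomic number by -1.
A: 153 = 153; Z: 64 − 1 = 63.
Z = 63 is europium, so the daughter is Eu-153.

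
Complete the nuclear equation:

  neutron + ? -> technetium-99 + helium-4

Conserve mass number: 1 + A = 99 + 4, so A = 102.
Conserve atomic number: 0 + Z = 43 + 2, so Z = 45.
Z = 45 is rhodium, so the species is rhodium-102.

Rh-102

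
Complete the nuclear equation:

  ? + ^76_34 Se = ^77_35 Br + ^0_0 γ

Conserve mass number: A + 76 = 77 + 0, so A = 1.
Conserve atomic number: Z + 34 = 35 + 0, so Z = 1.
A = 1 and Z = 1 is ^1_1 H — a proton.

proton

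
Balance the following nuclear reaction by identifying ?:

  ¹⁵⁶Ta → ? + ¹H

Hf-155

Conserve mass number: 156 = A + 1, so A = 155.
Conserve atomic number: 73 = Z + 1, so Z = 72.
Z = 72 is hafnium, so the species is ¹⁵⁵Hf.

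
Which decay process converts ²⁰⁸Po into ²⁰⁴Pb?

alpha decay

ΔA = 204 − 208 = -4; ΔZ = 82 − 84 = -2.
A drops by 4 and Z drops by 2 — the signature of alpha emission.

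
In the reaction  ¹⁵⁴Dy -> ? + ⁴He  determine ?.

Conserve mass number: 154 = A + 4, so A = 150.
Conserve atomic number: 66 = Z + 2, so Z = 64.
Z = 64 is gadolinium, so the species is ¹⁵⁰Gd.

Gd-150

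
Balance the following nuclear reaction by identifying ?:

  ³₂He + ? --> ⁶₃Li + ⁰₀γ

Conserve mass number: 3 + A = 6 + 0, so A = 3.
Conserve atomic number: 2 + Z = 3 + 0, so Z = 1.
A = 3 and Z = 1 is ³₁H — a triton.

triton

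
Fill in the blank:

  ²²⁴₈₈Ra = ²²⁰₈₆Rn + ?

Conserve mass number: 224 = 220 + A, so A = 4.
Conserve atomic number: 88 = 86 + Z, so Z = 2.
A = 4 and Z = 2 is ⁴₂He — an alpha particle.

alpha particle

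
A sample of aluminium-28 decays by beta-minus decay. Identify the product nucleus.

Beta-minus decay: mass number changes by +0, atomic number by +1.
A: 28 = 28; Z: 13 + 1 = 14.
Z = 14 is silicon, so the daughter is silicon-28.

Si-28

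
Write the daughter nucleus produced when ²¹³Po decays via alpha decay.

Pb-209

Alpha decay: mass number changes by -4, atomic number by -2.
A: 213 − 4 = 209; Z: 84 − 2 = 82.
Z = 82 is lead, so the daughter is ²⁰⁹Pb.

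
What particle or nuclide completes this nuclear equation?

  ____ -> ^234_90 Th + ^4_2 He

U-238

Conserve mass number: A = 234 + 4, so A = 238.
Conserve atomic number: Z = 90 + 2, so Z = 92.
Z = 92 is uranium, so the species is ^238_92 U.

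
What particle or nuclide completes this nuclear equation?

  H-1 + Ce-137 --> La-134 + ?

Conserve mass number: 1 + 137 = 134 + A, so A = 4.
Conserve atomic number: 1 + 58 = 57 + Z, so Z = 2.
A = 4 and Z = 2 is He-4 — an alpha particle.

alpha particle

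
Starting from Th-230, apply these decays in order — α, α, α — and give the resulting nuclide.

Po-218

Start: (A, Z) = (230, 90).
After α: (226, 88).
After α: (222, 86).
After α: (218, 84).
Z = 84 is polonium.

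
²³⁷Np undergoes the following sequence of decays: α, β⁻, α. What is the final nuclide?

Start: (A, Z) = (237, 93).
After α: (233, 91).
After β⁻: (233, 92).
After α: (229, 90).
Z = 90 is thorium.

Th-229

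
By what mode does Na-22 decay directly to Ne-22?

ΔA = 22 − 22 = 0; ΔZ = 10 − 11 = -1.
A is unchanged and Z drops by 1 — a proton has become a neutron (β⁺ emission or electron capture).

beta-plus decay or electron capture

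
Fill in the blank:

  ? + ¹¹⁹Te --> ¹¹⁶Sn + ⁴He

neutron

Conserve mass number: A + 119 = 116 + 4, so A = 1.
Conserve atomic number: Z + 52 = 50 + 2, so Z = 0.
A = 1 and Z = 0 is ¹n — a neutron.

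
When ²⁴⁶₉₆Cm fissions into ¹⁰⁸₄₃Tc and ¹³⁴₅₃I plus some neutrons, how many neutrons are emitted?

Conserve mass number: 246 = 108 + 134 + k, so k = 246 − 242 = 4.
Check atomic number: 96 = 43 + 53 + 0 = 96. ✓

4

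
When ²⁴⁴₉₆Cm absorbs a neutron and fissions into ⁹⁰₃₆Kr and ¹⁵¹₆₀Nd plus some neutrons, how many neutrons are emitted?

Conserve mass number: 245 = 90 + 151 + k, so k = 245 − 241 = 4.
Check atomic number: 96 = 36 + 60 + 0 = 96. ✓

4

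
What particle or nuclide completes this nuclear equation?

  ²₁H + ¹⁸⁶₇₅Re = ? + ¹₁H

Re-187

Conserve mass number: 2 + 186 = A + 1, so A = 187.
Conserve atomic number: 1 + 75 = Z + 1, so Z = 75.
Z = 75 is rhenium, so the species is ¹⁸⁷₇₅Re.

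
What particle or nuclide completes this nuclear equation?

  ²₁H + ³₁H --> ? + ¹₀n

He-4

Conserve mass number: 2 + 3 = A + 1, so A = 4.
Conserve atomic number: 1 + 1 = Z + 0, so Z = 2.
A = 4 and Z = 2 is ⁴₂He — an alpha particle.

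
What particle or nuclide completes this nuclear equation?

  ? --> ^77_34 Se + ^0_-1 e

As-77

Conserve mass number: A = 77 + 0, so A = 77.
Conserve atomic number: Z = 34 − 1, so Z = 33.
Z = 33 is arsenic, so the species is ^77_33 As.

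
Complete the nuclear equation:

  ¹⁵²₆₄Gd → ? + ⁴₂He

Sm-148

Conserve mass number: 152 = A + 4, so A = 148.
Conserve atomic number: 64 = Z + 2, so Z = 62.
Z = 62 is samarium, so the species is ¹⁴⁸₆₂Sm.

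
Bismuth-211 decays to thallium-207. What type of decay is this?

ΔA = 207 − 211 = -4; ΔZ = 81 − 83 = -2.
A drops by 4 and Z drops by 2 — the signature of alpha emission.

alpha decay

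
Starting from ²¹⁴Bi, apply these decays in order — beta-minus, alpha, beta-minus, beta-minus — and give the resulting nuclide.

Start: (A, Z) = (214, 83).
After β⁻: (214, 84).
After α: (210, 82).
After β⁻: (210, 83).
After β⁻: (210, 84).
Z = 84 is polonium.

Po-210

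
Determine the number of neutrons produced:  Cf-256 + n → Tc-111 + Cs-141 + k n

5

Conserve mass number: 257 = 111 + 141 + k, so k = 257 − 252 = 5.
Check atomic number: 98 = 43 + 55 + 0 = 98. ✓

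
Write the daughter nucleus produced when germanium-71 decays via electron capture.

Electron capture: mass number changes by +0, atomic number by -1.
A: 71 = 71; Z: 32 − 1 = 31.
Z = 31 is gallium, so the daughter is gallium-71.

Ga-71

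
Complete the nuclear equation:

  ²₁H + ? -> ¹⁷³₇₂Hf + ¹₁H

Conserve mass number: 2 + A = 173 + 1, so A = 172.
Conserve atomic number: 1 + Z = 72 + 1, so Z = 72.
Z = 72 is hafnium, so the species is ¹⁷²₇₂Hf.

Hf-172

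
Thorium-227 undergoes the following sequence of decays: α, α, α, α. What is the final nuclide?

Pb-211

Start: (A, Z) = (227, 90).
After α: (223, 88).
After α: (219, 86).
After α: (215, 84).
After α: (211, 82).
Z = 82 is lead.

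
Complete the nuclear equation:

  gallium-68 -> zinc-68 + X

positron

Conserve mass number: 68 = 68 + A, so A = 0.
Conserve atomic number: 31 = 30 + Z, so Z = 1.
A = 0 and Z = 1 is e⁺ — a positron.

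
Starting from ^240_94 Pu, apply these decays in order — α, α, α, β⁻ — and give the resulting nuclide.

Ac-228

Start: (A, Z) = (240, 94).
After α: (236, 92).
After α: (232, 90).
After α: (228, 88).
After β⁻: (228, 89).
Z = 89 is actinium.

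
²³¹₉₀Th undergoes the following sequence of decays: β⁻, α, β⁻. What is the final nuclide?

Start: (A, Z) = (231, 90).
After β⁻: (231, 91).
After α: (227, 89).
After β⁻: (227, 90).
Z = 90 is thorium.

Th-227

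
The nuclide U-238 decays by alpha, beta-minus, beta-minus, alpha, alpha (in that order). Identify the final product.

Start: (A, Z) = (238, 92).
After α: (234, 90).
After β⁻: (234, 91).
After β⁻: (234, 92).
After α: (230, 90).
After α: (226, 88).
Z = 88 is radium.

Ra-226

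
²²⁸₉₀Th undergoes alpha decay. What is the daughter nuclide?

Alpha decay: mass number changes by -4, atomic number by -2.
A: 228 − 4 = 224; Z: 90 − 2 = 88.
Z = 88 is radium, so the daughter is ²²⁴₈₈Ra.

Ra-224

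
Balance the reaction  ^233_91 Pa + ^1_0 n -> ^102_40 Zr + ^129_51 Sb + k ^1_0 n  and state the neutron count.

Conserve mass number: 234 = 102 + 129 + k, so k = 234 − 231 = 3.
Check atomic number: 91 = 40 + 51 + 0 = 91. ✓

3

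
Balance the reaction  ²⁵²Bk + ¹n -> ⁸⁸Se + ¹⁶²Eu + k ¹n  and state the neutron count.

3

Conserve mass number: 253 = 88 + 162 + k, so k = 253 − 250 = 3.
Check atomic number: 97 = 34 + 63 + 0 = 97. ✓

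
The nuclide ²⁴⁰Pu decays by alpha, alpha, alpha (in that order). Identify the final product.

Start: (A, Z) = (240, 94).
After α: (236, 92).
After α: (232, 90).
After α: (228, 88).
Z = 88 is radium.

Ra-228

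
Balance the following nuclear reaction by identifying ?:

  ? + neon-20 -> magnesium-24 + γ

alpha particle

Conserve mass number: A + 20 = 24 + 0, so A = 4.
Conserve atomic number: Z + 10 = 12 + 0, so Z = 2.
A = 4 and Z = 2 is helium-4 — an alpha particle.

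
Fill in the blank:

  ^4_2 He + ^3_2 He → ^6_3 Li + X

proton

Conserve mass number: 4 + 3 = 6 + A, so A = 1.
Conserve atomic number: 2 + 2 = 3 + Z, so Z = 1.
A = 1 and Z = 1 is ^1_1 H — a proton.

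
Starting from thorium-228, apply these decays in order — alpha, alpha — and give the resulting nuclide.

Start: (A, Z) = (228, 90).
After α: (224, 88).
After α: (220, 86).
Z = 86 is radon.

Rn-220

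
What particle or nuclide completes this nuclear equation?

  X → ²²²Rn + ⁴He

Ra-226

Conserve mass number: A = 222 + 4, so A = 226.
Conserve atomic number: Z = 86 + 2, so Z = 88.
Z = 88 is radium, so the species is ²²⁶Ra.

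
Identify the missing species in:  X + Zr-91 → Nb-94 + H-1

Conserve mass number: A + 91 = 94 + 1, so A = 4.
Conserve atomic number: Z + 40 = 41 + 1, so Z = 2.
A = 4 and Z = 2 is He-4 — an alpha particle.

alpha particle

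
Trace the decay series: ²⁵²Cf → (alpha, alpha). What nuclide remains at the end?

Pu-244

Start: (A, Z) = (252, 98).
After α: (248, 96).
After α: (244, 94).
Z = 94 is plutonium.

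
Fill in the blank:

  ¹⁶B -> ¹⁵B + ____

Conserve mass number: 16 = 15 + A, so A = 1.
Conserve atomic number: 5 = 5 + Z, so Z = 0.
A = 1 and Z = 0 is ¹n — a neutron.

neutron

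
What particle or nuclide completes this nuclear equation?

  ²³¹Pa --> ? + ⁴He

Ac-227

Conserve mass number: 231 = A + 4, so A = 227.
Conserve atomic number: 91 = Z + 2, so Z = 89.
Z = 89 is actinium, so the species is ²²⁷Ac.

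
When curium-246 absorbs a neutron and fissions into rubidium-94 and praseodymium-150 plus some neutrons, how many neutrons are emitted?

3

Conserve mass number: 247 = 94 + 150 + k, so k = 247 − 244 = 3.
Check atomic number: 96 = 37 + 59 + 0 = 96. ✓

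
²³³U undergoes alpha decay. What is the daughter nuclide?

Th-229

Alpha decay: mass number changes by -4, atomic number by -2.
A: 233 − 4 = 229; Z: 92 − 2 = 90.
Z = 90 is thorium, so the daughter is ²²⁹Th.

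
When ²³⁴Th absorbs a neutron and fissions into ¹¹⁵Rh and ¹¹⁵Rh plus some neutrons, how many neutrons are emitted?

Conserve mass number: 235 = 115 + 115 + k, so k = 235 − 230 = 5.
Check atomic number: 90 = 45 + 45 + 0 = 90. ✓

5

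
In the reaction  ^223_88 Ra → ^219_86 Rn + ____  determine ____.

alpha particle

Conserve mass number: 223 = 219 + A, so A = 4.
Conserve atomic number: 88 = 86 + Z, so Z = 2.
A = 4 and Z = 2 is ^4_2 He — an alpha particle.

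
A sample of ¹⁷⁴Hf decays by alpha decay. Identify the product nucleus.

Alpha decay: mass number changes by -4, atomic number by -2.
A: 174 − 4 = 170; Z: 72 − 2 = 70.
Z = 70 is ytterbium, so the daughter is ¹⁷⁰Yb.

Yb-170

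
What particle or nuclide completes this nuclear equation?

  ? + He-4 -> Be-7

He-3

Conserve mass number: A + 4 = 7, so A = 3.
Conserve atomic number: Z + 2 = 4, so Z = 2.
Z = 2 is helium, so the species is He-3.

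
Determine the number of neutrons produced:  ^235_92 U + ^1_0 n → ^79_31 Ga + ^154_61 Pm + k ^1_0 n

3

Conserve mass number: 236 = 79 + 154 + k, so k = 236 − 233 = 3.
Check atomic number: 92 = 31 + 61 + 0 = 92. ✓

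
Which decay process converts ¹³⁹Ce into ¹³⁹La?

ΔA = 139 − 139 = 0; ΔZ = 57 − 58 = -1.
A is unchanged and Z drops by 1 — a proton has become a neutron (β⁺ emission or electron capture).

beta-plus decay or electron capture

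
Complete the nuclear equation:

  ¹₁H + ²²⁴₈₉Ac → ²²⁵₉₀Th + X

gamma ray

Conserve mass number: 1 + 224 = 225 + A, so A = 0.
Conserve atomic number: 1 + 89 = 90 + Z, so Z = 0.
A = 0 and Z = 0 is ⁰₀γ — a gamma ray.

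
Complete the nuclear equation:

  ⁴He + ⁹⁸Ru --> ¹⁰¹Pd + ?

neutron

Conserve mass number: 4 + 98 = 101 + A, so A = 1.
Conserve atomic number: 2 + 44 = 46 + Z, so Z = 0.
A = 1 and Z = 0 is ¹n — a neutron.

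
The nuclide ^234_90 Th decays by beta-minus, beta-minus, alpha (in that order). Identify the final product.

Start: (A, Z) = (234, 90).
After β⁻: (234, 91).
After β⁻: (234, 92).
After α: (230, 90).
Z = 90 is thorium.

Th-230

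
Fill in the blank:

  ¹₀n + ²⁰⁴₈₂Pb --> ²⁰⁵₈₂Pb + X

gamma ray

Conserve mass number: 1 + 204 = 205 + A, so A = 0.
Conserve atomic number: 0 + 82 = 82 + Z, so Z = 0.
A = 0 and Z = 0 is ⁰₀γ — a gamma ray.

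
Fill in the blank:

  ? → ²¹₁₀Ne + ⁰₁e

Conserve mass number: A = 21 + 0, so A = 21.
Conserve atomic number: Z = 10 + 1, so Z = 11.
Z = 11 is sodium, so the species is ²¹₁₁Na.

Na-21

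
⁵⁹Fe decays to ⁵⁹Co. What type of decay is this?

ΔA = 59 − 59 = 0; ΔZ = 27 − 26 = +1.
A is unchanged and Z rises by 1 — a neutron has become a proton (β⁻ decay).

beta-minus decay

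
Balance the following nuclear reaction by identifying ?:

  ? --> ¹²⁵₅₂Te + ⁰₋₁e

Conserve mass number: A = 125 + 0, so A = 125.
Conserve atomic number: Z = 52 − 1, so Z = 51.
Z = 51 is antimony, so the species is ¹²⁵₅₁Sb.

Sb-125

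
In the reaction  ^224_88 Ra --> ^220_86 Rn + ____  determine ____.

alpha particle

Conserve mass number: 224 = 220 + A, so A = 4.
Conserve atomic number: 88 = 86 + Z, so Z = 2.
A = 4 and Z = 2 is ^4_2 He — an alpha particle.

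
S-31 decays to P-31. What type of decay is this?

ΔA = 31 − 31 = 0; ΔZ = 15 − 16 = -1.
A is unchanged and Z drops by 1 — a proton has become a neutron (β⁺ emission or electron capture).

beta-plus decay or electron capture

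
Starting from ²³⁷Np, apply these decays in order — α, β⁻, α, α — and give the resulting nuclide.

Ra-225

Start: (A, Z) = (237, 93).
After α: (233, 91).
After β⁻: (233, 92).
After α: (229, 90).
After α: (225, 88).
Z = 88 is radium.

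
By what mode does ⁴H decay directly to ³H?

neutron emission

ΔA = 3 − 4 = -1; ΔZ = 1 − 1 = +0.
A drops by 1 with Z unchanged — a neutron was emitted.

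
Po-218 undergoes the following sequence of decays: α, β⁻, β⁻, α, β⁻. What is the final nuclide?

Bi-210

Start: (A, Z) = (218, 84).
After α: (214, 82).
After β⁻: (214, 83).
After β⁻: (214, 84).
After α: (210, 82).
After β⁻: (210, 83).
Z = 83 is bismuth.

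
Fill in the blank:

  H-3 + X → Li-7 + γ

alpha particle

Conserve mass number: 3 + A = 7 + 0, so A = 4.
Conserve atomic number: 1 + Z = 3 + 0, so Z = 2.
A = 4 and Z = 2 is He-4 — an alpha particle.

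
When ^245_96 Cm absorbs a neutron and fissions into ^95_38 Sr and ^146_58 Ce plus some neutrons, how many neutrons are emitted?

Conserve mass number: 246 = 95 + 146 + k, so k = 246 − 241 = 5.
Check atomic number: 96 = 38 + 58 + 0 = 96. ✓

5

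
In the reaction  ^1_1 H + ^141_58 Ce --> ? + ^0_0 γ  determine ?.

Pr-142

Conserve mass number: 1 + 141 = A + 0, so A = 142.
Conserve atomic number: 1 + 58 = Z + 0, so Z = 59.
Z = 59 is praseodymium, so the species is ^142_59 Pr.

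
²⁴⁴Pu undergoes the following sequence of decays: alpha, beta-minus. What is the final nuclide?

Start: (A, Z) = (244, 94).
After α: (240, 92).
After β⁻: (240, 93).
Z = 93 is neptunium.

Np-240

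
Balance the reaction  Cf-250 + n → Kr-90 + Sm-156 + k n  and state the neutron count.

Conserve mass number: 251 = 90 + 156 + k, so k = 251 − 246 = 5.
Check atomic number: 98 = 36 + 62 + 0 = 98. ✓

5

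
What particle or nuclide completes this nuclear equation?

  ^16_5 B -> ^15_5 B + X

neutron

Conserve mass number: 16 = 15 + A, so A = 1.
Conserve atomic number: 5 = 5 + Z, so Z = 0.
A = 1 and Z = 0 is ^1_0 n — a neutron.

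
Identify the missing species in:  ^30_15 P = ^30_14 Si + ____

positron

Conserve mass number: 30 = 30 + A, so A = 0.
Conserve atomic number: 15 = 14 + Z, so Z = 1.
A = 0 and Z = 1 is ^0_1 e — a positron.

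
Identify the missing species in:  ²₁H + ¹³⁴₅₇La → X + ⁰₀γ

Ce-136

Conserve mass number: 2 + 134 = A + 0, so A = 136.
Conserve atomic number: 1 + 57 = Z + 0, so Z = 58.
Z = 58 is cerium, so the species is ¹³⁶₅₈Ce.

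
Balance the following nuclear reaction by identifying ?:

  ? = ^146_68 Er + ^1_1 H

Tm-147

Conserve mass number: A = 146 + 1, so A = 147.
Conserve atomic number: Z = 68 + 1, so Z = 69.
Z = 69 is thulium, so the species is ^147_69 Tm.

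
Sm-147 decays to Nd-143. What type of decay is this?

ΔA = 143 − 147 = -4; ΔZ = 60 − 62 = -2.
A drops by 4 and Z drops by 2 — the signature of alpha emission.

alpha decay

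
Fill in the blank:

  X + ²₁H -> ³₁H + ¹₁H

Conserve mass number: A + 2 = 3 + 1, so A = 2.
Conserve atomic number: Z + 1 = 1 + 1, so Z = 1.
A = 2 and Z = 1 is ²₁H — a deuteron.

deuteron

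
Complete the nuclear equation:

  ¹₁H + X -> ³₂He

Conserve mass number: 1 + A = 3, so A = 2.
Conserve atomic number: 1 + Z = 2, so Z = 1.
A = 2 and Z = 1 is ²₁H — a deuteron.

deuteron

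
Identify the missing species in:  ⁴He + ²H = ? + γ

Li-6

Conserve mass number: 4 + 2 = A + 0, so A = 6.
Conserve atomic number: 2 + 1 = Z + 0, so Z = 3.
Z = 3 is lithium, so the species is ⁶Li.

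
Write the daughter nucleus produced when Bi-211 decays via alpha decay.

Alpha decay: mass number changes by -4, atomic number by -2.
A: 211 − 4 = 207; Z: 83 − 2 = 81.
Z = 81 is thallium, so the daughter is Tl-207.

Tl-207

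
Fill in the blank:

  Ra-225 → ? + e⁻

Conserve mass number: 225 = A + 0, so A = 225.
Conserve atomic number: 88 = Z − 1, so Z = 89.
Z = 89 is actinium, so the species is Ac-225.

Ac-225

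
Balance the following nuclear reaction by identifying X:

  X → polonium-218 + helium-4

Conserve mass number: A = 218 + 4, so A = 222.
Conserve atomic number: Z = 84 + 2, so Z = 86.
Z = 86 is radon, so the species is radon-222.

Rn-222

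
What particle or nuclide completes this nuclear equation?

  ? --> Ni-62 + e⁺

Cu-62

Conserve mass number: A = 62 + 0, so A = 62.
Conserve atomic number: Z = 28 + 1, so Z = 29.
Z = 29 is copper, so the species is Cu-62.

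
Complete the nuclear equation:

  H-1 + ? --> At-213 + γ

Conserve mass number: 1 + A = 213 + 0, so A = 212.
Conserve atomic number: 1 + Z = 85 + 0, so Z = 84.
Z = 84 is polonium, so the species is Po-212.

Po-212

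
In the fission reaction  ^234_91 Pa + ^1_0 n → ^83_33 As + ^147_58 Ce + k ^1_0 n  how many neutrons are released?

5

Conserve mass number: 235 = 83 + 147 + k, so k = 235 − 230 = 5.
Check atomic number: 91 = 33 + 58 + 0 = 91. ✓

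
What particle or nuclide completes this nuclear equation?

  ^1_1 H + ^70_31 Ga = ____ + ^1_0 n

Conserve mass number: 1 + 70 = A + 1, so A = 70.
Conserve atomic number: 1 + 31 = Z + 0, so Z = 32.
Z = 32 is germanium, so the species is ^70_32 Ge.

Ge-70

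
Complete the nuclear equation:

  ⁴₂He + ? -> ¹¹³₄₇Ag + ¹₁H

Conserve mass number: 4 + A = 113 + 1, so A = 110.
Conserve atomic number: 2 + Z = 47 + 1, so Z = 46.
Z = 46 is palladium, so the species is ¹¹⁰₄₆Pd.

Pd-110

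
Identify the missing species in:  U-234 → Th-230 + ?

Conserve mass number: 234 = 230 + A, so A = 4.
Conserve atomic number: 92 = 90 + Z, so Z = 2.
A = 4 and Z = 2 is He-4 — an alpha particle.

alpha particle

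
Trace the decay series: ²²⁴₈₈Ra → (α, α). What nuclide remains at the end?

Start: (A, Z) = (224, 88).
After α: (220, 86).
After α: (216, 84).
Z = 84 is polonium.

Po-216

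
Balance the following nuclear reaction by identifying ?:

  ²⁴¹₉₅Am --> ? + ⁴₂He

Conserve mass number: 241 = A + 4, so A = 237.
Conserve atomic number: 95 = Z + 2, so Z = 93.
Z = 93 is neptunium, so the species is ²³⁷₉₃Np.

Np-237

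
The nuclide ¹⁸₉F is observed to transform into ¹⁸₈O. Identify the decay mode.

ΔA = 18 − 18 = 0; ΔZ = 8 − 9 = -1.
A is unchanged and Z drops by 1 — a proton has become a neutron (β⁺ emission or electron capture).

beta-plus decay or electron capture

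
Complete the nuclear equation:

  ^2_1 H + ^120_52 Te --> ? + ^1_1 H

Conserve mass number: 2 + 120 = A + 1, so A = 121.
Conserve atomic number: 1 + 52 = Z + 1, so Z = 52.
Z = 52 is tellurium, so the species is ^121_52 Te.

Te-121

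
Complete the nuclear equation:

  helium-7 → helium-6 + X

neutron

Conserve mass number: 7 = 6 + A, so A = 1.
Conserve atomic number: 2 = 2 + Z, so Z = 0.
A = 1 and Z = 0 is neutron — a neutron.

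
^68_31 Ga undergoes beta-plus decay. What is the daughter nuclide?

Zn-68

Beta-plus decay: mass number changes by +0, atomic number by -1.
A: 68 = 68; Z: 31 − 1 = 30.
Z = 30 is zinc, so the daughter is ^68_30 Zn.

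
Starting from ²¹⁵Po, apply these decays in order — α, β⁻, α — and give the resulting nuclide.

Tl-207

Start: (A, Z) = (215, 84).
After α: (211, 82).
After β⁻: (211, 83).
After α: (207, 81).
Z = 81 is thallium.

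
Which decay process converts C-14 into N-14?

beta-minus decay

ΔA = 14 − 14 = 0; ΔZ = 7 − 6 = +1.
A is unchanged and Z rises by 1 — a neutron has become a proton (β⁻ decay).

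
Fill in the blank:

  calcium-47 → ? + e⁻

Sc-47

Conserve mass number: 47 = A + 0, so A = 47.
Conserve atomic number: 20 = Z − 1, so Z = 21.
Z = 21 is scandium, so the species is scandium-47.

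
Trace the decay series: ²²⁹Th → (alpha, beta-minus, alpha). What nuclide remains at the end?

Fr-221

Start: (A, Z) = (229, 90).
After α: (225, 88).
After β⁻: (225, 89).
After α: (221, 87).
Z = 87 is francium.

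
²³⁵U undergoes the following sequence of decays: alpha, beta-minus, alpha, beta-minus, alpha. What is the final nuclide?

Ra-223

Start: (A, Z) = (235, 92).
After α: (231, 90).
After β⁻: (231, 91).
After α: (227, 89).
After β⁻: (227, 90).
After α: (223, 88).
Z = 88 is radium.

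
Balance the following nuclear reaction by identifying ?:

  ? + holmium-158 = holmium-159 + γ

Conserve mass number: A + 158 = 159 + 0, so A = 1.
Conserve atomic number: Z + 67 = 67 + 0, so Z = 0.
A = 1 and Z = 0 is neutron — a neutron.

neutron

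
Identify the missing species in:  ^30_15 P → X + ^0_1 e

Si-30

Conserve mass number: 30 = A + 0, so A = 30.
Conserve atomic number: 15 = Z + 1, so Z = 14.
Z = 14 is silicon, so the species is ^30_14 Si.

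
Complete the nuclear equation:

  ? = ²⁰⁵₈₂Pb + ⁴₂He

Conserve mass number: A = 205 + 4, so A = 209.
Conserve atomic number: Z = 82 + 2, so Z = 84.
Z = 84 is polonium, so the species is ²⁰⁹₈₄Po.

Po-209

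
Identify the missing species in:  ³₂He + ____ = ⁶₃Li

Conserve mass number: 3 + A = 6, so A = 3.
Conserve atomic number: 2 + Z = 3, so Z = 1.
A = 3 and Z = 1 is ³₁H — a triton.

triton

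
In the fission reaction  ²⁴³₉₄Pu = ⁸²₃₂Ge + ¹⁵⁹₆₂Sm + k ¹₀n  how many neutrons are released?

2

Conserve mass number: 243 = 82 + 159 + k, so k = 243 − 241 = 2.
Check atomic number: 94 = 32 + 62 + 0 = 94. ✓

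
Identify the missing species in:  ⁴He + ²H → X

Conserve mass number: 4 + 2 = A, so A = 6.
Conserve atomic number: 2 + 1 = Z, so Z = 3.
Z = 3 is lithium, so the species is ⁶Li.

Li-6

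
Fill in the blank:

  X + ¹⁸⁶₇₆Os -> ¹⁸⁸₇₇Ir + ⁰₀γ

deuteron

Conserve mass number: A + 186 = 188 + 0, so A = 2.
Conserve atomic number: Z + 76 = 77 + 0, so Z = 1.
A = 2 and Z = 1 is ²₁H — a deuteron.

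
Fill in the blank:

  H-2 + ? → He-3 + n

Conserve mass number: 2 + A = 3 + 1, so A = 2.
Conserve atomic number: 1 + Z = 2 + 0, so Z = 1.
A = 2 and Z = 1 is H-2 — a deuteron.

deuteron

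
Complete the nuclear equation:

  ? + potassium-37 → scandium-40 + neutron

alpha particle

Conserve mass number: A + 37 = 40 + 1, so A = 4.
Conserve atomic number: Z + 19 = 21 + 0, so Z = 2.
A = 4 and Z = 2 is helium-4 — an alpha particle.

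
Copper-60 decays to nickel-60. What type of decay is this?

ΔA = 60 − 60 = 0; ΔZ = 28 − 29 = -1.
A is unchanged and Z drops by 1 — a proton has become a neutron (β⁺ emission or electron capture).

beta-plus decay or electron capture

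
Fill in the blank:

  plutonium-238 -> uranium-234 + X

Conserve mass number: 238 = 234 + A, so A = 4.
Conserve atomic number: 94 = 92 + Z, so Z = 2.
A = 4 and Z = 2 is helium-4 — an alpha particle.

alpha particle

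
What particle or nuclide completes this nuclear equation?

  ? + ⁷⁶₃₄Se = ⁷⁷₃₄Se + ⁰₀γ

Conserve mass number: A + 76 = 77 + 0, so A = 1.
Conserve atomic number: Z + 34 = 34 + 0, so Z = 0.
A = 1 and Z = 0 is ¹₀n — a neutron.

neutron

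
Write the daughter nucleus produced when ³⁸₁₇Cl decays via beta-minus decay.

Ar-38

Beta-minus decay: mass number changes by +0, atomic number by +1.
A: 38 = 38; Z: 17 + 1 = 18.
Z = 18 is argon, so the daughter is ³⁸₁₈Ar.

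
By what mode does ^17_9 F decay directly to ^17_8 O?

ΔA = 17 − 17 = 0; ΔZ = 8 − 9 = -1.
A is unchanged and Z drops by 1 — a proton has become a neutron (β⁺ emission or electron capture).

beta-plus decay or electron capture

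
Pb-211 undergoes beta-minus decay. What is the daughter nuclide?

Bi-211

Beta-minus decay: mass number changes by +0, atomic number by +1.
A: 211 = 211; Z: 82 + 1 = 83.
Z = 83 is bismuth, so the daughter is Bi-211.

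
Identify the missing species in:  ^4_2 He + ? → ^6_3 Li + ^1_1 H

He-3

Conserve mass number: 4 + A = 6 + 1, so A = 3.
Conserve atomic number: 2 + Z = 3 + 1, so Z = 2.
Z = 2 is helium, so the species is ^3_2 He.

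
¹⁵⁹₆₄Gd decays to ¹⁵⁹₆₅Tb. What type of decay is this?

beta-minus decay

ΔA = 159 − 159 = 0; ΔZ = 65 − 64 = +1.
A is unchanged and Z rises by 1 — a neutron has become a proton (β⁻ decay).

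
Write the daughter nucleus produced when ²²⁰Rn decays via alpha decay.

Alpha decay: mass number changes by -4, atomic number by -2.
A: 220 − 4 = 216; Z: 86 − 2 = 84.
Z = 84 is polonium, so the daughter is ²¹⁶Po.

Po-216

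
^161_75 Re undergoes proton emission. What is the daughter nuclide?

Proton emission: mass number changes by -1, atomic number by -1.
A: 161 − 1 = 160; Z: 75 − 1 = 74.
Z = 74 is tungsten, so the daughter is ^160_74 W.

W-160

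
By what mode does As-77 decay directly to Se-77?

beta-minus decay

ΔA = 77 − 77 = 0; ΔZ = 34 − 33 = +1.
A is unchanged and Z rises by 1 — a neutron has become a proton (β⁻ decay).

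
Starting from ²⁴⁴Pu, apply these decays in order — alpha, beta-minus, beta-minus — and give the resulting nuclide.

Pu-240

Start: (A, Z) = (244, 94).
After α: (240, 92).
After β⁻: (240, 93).
After β⁻: (240, 94).
Z = 94 is plutonium.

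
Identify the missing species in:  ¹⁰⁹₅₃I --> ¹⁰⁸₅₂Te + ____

Conserve mass number: 109 = 108 + A, so A = 1.
Conserve atomic number: 53 = 52 + Z, so Z = 1.
A = 1 and Z = 1 is ¹₁H — a proton.

proton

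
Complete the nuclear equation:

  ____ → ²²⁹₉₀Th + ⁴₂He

U-233

Conserve mass number: A = 229 + 4, so A = 233.
Conserve atomic number: Z = 90 + 2, so Z = 92.
Z = 92 is uranium, so the species is ²³³₉₂U.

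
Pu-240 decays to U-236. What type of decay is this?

ΔA = 236 − 240 = -4; ΔZ = 92 − 94 = -2.
A drops by 4 and Z drops by 2 — the signature of alpha emission.

alpha decay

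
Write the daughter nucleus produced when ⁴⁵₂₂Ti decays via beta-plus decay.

Beta-plus decay: mass number changes by +0, atomic number by -1.
A: 45 = 45; Z: 22 − 1 = 21.
Z = 21 is scandium, so the daughter is ⁴⁵₂₁Sc.

Sc-45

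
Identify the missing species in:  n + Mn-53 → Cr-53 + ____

Conserve mass number: 1 + 53 = 53 + A, so A = 1.
Conserve atomic number: 0 + 25 = 24 + Z, so Z = 1.
A = 1 and Z = 1 is H-1 — a proton.

proton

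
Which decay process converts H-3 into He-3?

ΔA = 3 − 3 = 0; ΔZ = 2 − 1 = +1.
A is unchanged and Z rises by 1 — a neutron has become a proton (β⁻ decay).

beta-minus decay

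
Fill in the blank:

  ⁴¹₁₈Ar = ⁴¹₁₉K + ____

Conserve mass number: 41 = 41 + A, so A = 0.
Conserve atomic number: 18 = 19 + Z, so Z = -1.
A = 0 and Z = -1 is ⁰₋₁e — a beta-minus particle.

beta-minus particle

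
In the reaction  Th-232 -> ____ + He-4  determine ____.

Ra-228

Conserve mass number: 232 = A + 4, so A = 228.
Conserve atomic number: 90 = Z + 2, so Z = 88.
Z = 88 is radium, so the species is Ra-228.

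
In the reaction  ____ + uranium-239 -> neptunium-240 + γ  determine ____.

proton

Conserve mass number: A + 239 = 240 + 0, so A = 1.
Conserve atomic number: Z + 92 = 93 + 0, so Z = 1.
A = 1 and Z = 1 is hydrogen-1 — a proton.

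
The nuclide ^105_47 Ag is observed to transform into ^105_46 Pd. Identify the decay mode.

ΔA = 105 − 105 = 0; ΔZ = 46 − 47 = -1.
A is unchanged and Z drops by 1 — a proton has become a neutron (β⁺ emission or electron capture).

beta-plus decay or electron capture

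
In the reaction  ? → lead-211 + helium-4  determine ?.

Conserve mass number: A = 211 + 4, so A = 215.
Conserve atomic number: Z = 82 + 2, so Z = 84.
Z = 84 is polonium, so the species is polonium-215.

Po-215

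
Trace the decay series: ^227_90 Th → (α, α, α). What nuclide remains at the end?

Start: (A, Z) = (227, 90).
After α: (223, 88).
After α: (219, 86).
After α: (215, 84).
Z = 84 is polonium.

Po-215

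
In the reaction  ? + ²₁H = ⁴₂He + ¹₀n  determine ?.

triton

Conserve mass number: A + 2 = 4 + 1, so A = 3.
Conserve atomic number: Z + 1 = 2 + 0, so Z = 1.
A = 3 and Z = 1 is ³₁H — a triton.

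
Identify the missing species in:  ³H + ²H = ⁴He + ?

neutron

Conserve mass number: 3 + 2 = 4 + A, so A = 1.
Conserve atomic number: 1 + 1 = 2 + Z, so Z = 0.
A = 1 and Z = 0 is ¹n — a neutron.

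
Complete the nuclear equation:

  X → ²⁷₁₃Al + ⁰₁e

Conserve mass number: A = 27 + 0, so A = 27.
Conserve atomic number: Z = 13 + 1, so Z = 14.
Z = 14 is silicon, so the species is ²⁷₁₄Si.

Si-27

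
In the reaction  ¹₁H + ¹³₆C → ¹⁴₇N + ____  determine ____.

gamma ray

Conserve mass number: 1 + 13 = 14 + A, so A = 0.
Conserve atomic number: 1 + 6 = 7 + Z, so Z = 0.
A = 0 and Z = 0 is ⁰₀γ — a gamma ray.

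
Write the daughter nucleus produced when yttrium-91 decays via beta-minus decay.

Zr-91

Beta-minus decay: mass number changes by +0, atomic number by +1.
A: 91 = 91; Z: 39 + 1 = 40.
Z = 40 is zirconium, so the daughter is zirconium-91.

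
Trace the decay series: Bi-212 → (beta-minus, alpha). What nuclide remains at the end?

Pb-208

Start: (A, Z) = (212, 83).
After β⁻: (212, 84).
After α: (208, 82).
Z = 82 is lead.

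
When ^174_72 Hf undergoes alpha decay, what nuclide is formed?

Yb-170

Alpha decay: mass number changes by -4, atomic number by -2.
A: 174 − 4 = 170; Z: 72 − 2 = 70.
Z = 70 is ytterbium, so the daughter is ^170_70 Yb.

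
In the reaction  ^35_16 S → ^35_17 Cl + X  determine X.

beta-minus particle

Conserve mass number: 35 = 35 + A, so A = 0.
Conserve atomic number: 16 = 17 + Z, so Z = -1.
A = 0 and Z = -1 is ^0_-1 e — a beta-minus particle.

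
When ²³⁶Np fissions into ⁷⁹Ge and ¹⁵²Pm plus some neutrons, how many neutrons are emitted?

Conserve mass number: 236 = 79 + 152 + k, so k = 236 − 231 = 5.
Check atomic number: 93 = 32 + 61 + 0 = 93. ✓

5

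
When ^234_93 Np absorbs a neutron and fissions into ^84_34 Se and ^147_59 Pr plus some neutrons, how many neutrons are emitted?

4

Conserve mass number: 235 = 84 + 147 + k, so k = 235 − 231 = 4.
Check atomic number: 93 = 34 + 59 + 0 = 93. ✓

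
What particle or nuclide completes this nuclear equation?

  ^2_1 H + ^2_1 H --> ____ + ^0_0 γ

Conserve mass number: 2 + 2 = A + 0, so A = 4.
Conserve atomic number: 1 + 1 = Z + 0, so Z = 2.
A = 4 and Z = 2 is ^4_2 He — an alpha particle.

He-4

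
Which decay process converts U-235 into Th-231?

ΔA = 231 − 235 = -4; ΔZ = 90 − 92 = -2.
A drops by 4 and Z drops by 2 — the signature of alpha emission.

alpha decay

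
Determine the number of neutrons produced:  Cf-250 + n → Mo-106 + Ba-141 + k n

4

Conserve mass number: 251 = 106 + 141 + k, so k = 251 − 247 = 4.
Check atomic number: 98 = 42 + 56 + 0 = 98. ✓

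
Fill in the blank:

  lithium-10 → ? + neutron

Li-9

Conserve mass number: 10 = A + 1, so A = 9.
Conserve atomic number: 3 = Z + 0, so Z = 3.
Z = 3 is lithium, so the species is lithium-9.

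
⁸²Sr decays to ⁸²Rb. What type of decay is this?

ΔA = 82 − 82 = 0; ΔZ = 37 − 38 = -1.
A is unchanged and Z drops by 1 — a proton has become a neutron (β⁺ emission or electron capture).

beta-plus decay or electron capture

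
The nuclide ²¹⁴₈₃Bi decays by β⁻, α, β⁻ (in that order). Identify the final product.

Start: (A, Z) = (214, 83).
After β⁻: (214, 84).
After α: (210, 82).
After β⁻: (210, 83).
Z = 83 is bismuth.

Bi-210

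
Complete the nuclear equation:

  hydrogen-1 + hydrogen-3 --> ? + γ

He-4

Conserve mass number: 1 + 3 = A + 0, so A = 4.
Conserve atomic number: 1 + 1 = Z + 0, so Z = 2.
A = 4 and Z = 2 is helium-4 — an alpha particle.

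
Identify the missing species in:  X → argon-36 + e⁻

Cl-36

Conserve mass number: A = 36 + 0, so A = 36.
Conserve atomic number: Z = 18 − 1, so Z = 17.
Z = 17 is chlorine, so the species is chlorine-36.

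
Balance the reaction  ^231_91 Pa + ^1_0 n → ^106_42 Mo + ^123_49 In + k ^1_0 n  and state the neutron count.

Conserve mass number: 232 = 106 + 123 + k, so k = 232 − 229 = 3.
Check atomic number: 91 = 42 + 49 + 0 = 91. ✓

3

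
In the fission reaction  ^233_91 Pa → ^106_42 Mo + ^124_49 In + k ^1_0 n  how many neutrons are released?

Conserve mass number: 233 = 106 + 124 + k, so k = 233 − 230 = 3.
Check atomic number: 91 = 42 + 49 + 0 = 91. ✓

3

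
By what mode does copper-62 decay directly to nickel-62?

ΔA = 62 − 62 = 0; ΔZ = 28 − 29 = -1.
A is unchanged and Z drops by 1 — a proton has become a neutron (β⁺ emission or electron capture).

beta-plus decay or electron capture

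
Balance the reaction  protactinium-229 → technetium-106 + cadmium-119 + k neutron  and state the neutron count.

Conserve mass number: 229 = 106 + 119 + k, so k = 229 − 225 = 4.
Check atomic number: 91 = 43 + 48 + 0 = 91. ✓

4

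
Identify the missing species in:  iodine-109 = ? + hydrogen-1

Conserve mass number: 109 = A + 1, so A = 108.
Conserve atomic number: 53 = Z + 1, so Z = 52.
Z = 52 is tellurium, so the species is tellurium-108.

Te-108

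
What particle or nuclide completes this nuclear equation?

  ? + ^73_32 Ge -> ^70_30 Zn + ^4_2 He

Conserve mass number: A + 73 = 70 + 4, so A = 1.
Conserve atomic number: Z + 32 = 30 + 2, so Z = 0.
A = 1 and Z = 0 is ^1_0 n — a neutron.

neutron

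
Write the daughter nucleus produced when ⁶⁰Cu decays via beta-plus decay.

Beta-plus decay: mass number changes by +0, atomic number by -1.
A: 60 = 60; Z: 29 − 1 = 28.
Z = 28 is nickel, so the daughter is ⁶⁰Ni.

Ni-60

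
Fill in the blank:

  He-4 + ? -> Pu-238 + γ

U-234

Conserve mass number: 4 + A = 238 + 0, so A = 234.
Conserve atomic number: 2 + Z = 94 + 0, so Z = 92.
Z = 92 is uranium, so the species is U-234.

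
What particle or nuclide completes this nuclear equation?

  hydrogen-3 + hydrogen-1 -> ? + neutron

He-3

Conserve mass number: 3 + 1 = A + 1, so A = 3.
Conserve atomic number: 1 + 1 = Z + 0, so Z = 2.
Z = 2 is helium, so the species is helium-3.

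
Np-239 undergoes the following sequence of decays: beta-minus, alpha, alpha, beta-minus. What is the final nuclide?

Start: (A, Z) = (239, 93).
After β⁻: (239, 94).
After α: (235, 92).
After α: (231, 90).
After β⁻: (231, 91).
Z = 91 is protactinium.

Pa-231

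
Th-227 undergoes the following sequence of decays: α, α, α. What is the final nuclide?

Start: (A, Z) = (227, 90).
After α: (223, 88).
After α: (219, 86).
After α: (215, 84).
Z = 84 is polonium.

Po-215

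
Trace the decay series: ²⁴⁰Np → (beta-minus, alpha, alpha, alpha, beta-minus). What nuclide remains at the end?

Start: (A, Z) = (240, 93).
After β⁻: (240, 94).
After α: (236, 92).
After α: (232, 90).
After α: (228, 88).
After β⁻: (228, 89).
Z = 89 is actinium.

Ac-228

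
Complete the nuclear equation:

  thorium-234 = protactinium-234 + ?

Conserve mass number: 234 = 234 + A, so A = 0.
Conserve atomic number: 90 = 91 + Z, so Z = -1.
A = 0 and Z = -1 is e⁻ — a beta-minus particle.

beta-minus particle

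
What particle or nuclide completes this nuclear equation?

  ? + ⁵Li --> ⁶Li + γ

Conserve mass number: A + 5 = 6 + 0, so A = 1.
Conserve atomic number: Z + 3 = 3 + 0, so Z = 0.
A = 1 and Z = 0 is ¹n — a neutron.

neutron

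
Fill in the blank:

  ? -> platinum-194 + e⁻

Ir-194

Conserve mass number: A = 194 + 0, so A = 194.
Conserve atomic number: Z = 78 − 1, so Z = 77.
Z = 77 is iridium, so the species is iridium-194.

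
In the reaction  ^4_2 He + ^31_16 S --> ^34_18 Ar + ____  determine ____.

neutron

Conserve mass number: 4 + 31 = 34 + A, so A = 1.
Conserve atomic number: 2 + 16 = 18 + Z, so Z = 0.
A = 1 and Z = 0 is ^1_0 n — a neutron.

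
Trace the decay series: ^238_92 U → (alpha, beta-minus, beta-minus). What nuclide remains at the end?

Start: (A, Z) = (238, 92).
After α: (234, 90).
After β⁻: (234, 91).
After β⁻: (234, 92).
Z = 92 is uranium.

U-234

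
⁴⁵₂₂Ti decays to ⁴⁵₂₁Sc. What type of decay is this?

ΔA = 45 − 45 = 0; ΔZ = 21 − 22 = -1.
A is unchanged and Z drops by 1 — a proton has become a neutron (β⁺ emission or electron capture).

beta-plus decay or electron capture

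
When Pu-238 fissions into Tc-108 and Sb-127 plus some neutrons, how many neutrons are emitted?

3

Conserve mass number: 238 = 108 + 127 + k, so k = 238 − 235 = 3.
Check atomic number: 94 = 43 + 51 + 0 = 94. ✓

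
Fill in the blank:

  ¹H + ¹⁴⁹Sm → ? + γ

Eu-150

Conserve mass number: 1 + 149 = A + 0, so A = 150.
Conserve atomic number: 1 + 62 = Z + 0, so Z = 63.
Z = 63 is europium, so the species is ¹⁵⁰Eu.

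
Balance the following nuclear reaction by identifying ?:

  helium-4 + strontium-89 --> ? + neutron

Zr-92

Conserve mass number: 4 + 89 = A + 1, so A = 92.
Conserve atomic number: 2 + 38 = Z + 0, so Z = 40.
Z = 40 is zirconium, so the species is zirconium-92.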